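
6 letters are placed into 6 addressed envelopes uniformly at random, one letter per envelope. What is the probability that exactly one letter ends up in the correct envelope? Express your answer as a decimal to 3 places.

Choose which one is fixed: C(6,1) = 6 ways.
The remaining 5 must have no fixed point: D(5) = 44.
P = 6·44/720 = 11/30 ≈ 0.367.

0.367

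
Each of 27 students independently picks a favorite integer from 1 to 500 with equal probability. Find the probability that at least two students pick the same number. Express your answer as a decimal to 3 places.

0.511

It's easier to compute the probability that all 27 are distinct.
P(all distinct) = 500/500 · 499/500 · ··· · 474/500 ≈ 0.489.
So the probability of at least one match is 1 − 0.489 = 0.511.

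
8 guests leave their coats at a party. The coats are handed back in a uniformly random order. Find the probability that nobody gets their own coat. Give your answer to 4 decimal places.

This is the derangement probability: permutations of 8 with no fixed point.
D(8) = 8! · (1 − 1/1! + 1/2! − ··· + (−1)^8/8!) = 14833.
P = 14833/40320 = 2119/5760 ≈ 0.3679.

0.3679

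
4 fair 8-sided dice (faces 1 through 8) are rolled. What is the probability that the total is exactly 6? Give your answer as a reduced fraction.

There are 8^4 = 4096 equally likely outcomes.
The number of ordered 4-tuples from {1,…,8} summing to 6 is 10.
P(sum = 6) = 10/4096 = 5/2048.

5/2048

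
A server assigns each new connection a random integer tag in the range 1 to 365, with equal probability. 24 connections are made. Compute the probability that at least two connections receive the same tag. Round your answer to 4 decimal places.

0.5383

It's easier to compute the probability that all 24 are distinct.
P(all distinct) = 365/365 · 364/365 · ··· · 342/365 ≈ 0.4617.
So the probability of at least one match is 1 − 0.4617 = 0.5383.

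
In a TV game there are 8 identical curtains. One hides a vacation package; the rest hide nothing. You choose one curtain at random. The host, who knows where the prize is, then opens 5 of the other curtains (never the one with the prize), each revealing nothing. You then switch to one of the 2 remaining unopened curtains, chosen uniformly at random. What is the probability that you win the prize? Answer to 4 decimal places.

Your original curtain holds the prize with probability 1/8, so the other 7 collectively hold it with probability 7/8.
The host can always find 5 empty curtains to open, so the reveals don't change that 7/8; it is now spread over the 2 remaining unopened curtains.
P(win by switching) = (7/8) · (1/2) = 7/16 ≈ 0.4375.

0.4375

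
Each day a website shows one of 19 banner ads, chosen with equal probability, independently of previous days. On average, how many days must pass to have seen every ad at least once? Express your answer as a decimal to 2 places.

67.41

After i distinct types are collected, each trial gives a new one with probability (19−i)/19, so the expected wait for the next new type is 19/(19−i).
E = 19/19 + 19/18 + 19/17 + 19/16 + 19/15 + 19/14 + 19/13 + 19/12 + 19/11 + 19/10 + 19/9 + 19/8 + 19/7 + 19/6 + 19/5 + 19/4 + 19/3 + 19/2 + 19/1 = 275295799/4084080 ≈ 67.41.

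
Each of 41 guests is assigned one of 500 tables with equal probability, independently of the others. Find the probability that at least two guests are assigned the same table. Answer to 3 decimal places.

It's easier to compute the probability that all 41 are distinct.
P(all distinct) = 500/500 · 499/500 · ··· · 460/500 ≈ 0.185.
So the probability of at least one match is 1 − 0.185 = 0.815.

0.815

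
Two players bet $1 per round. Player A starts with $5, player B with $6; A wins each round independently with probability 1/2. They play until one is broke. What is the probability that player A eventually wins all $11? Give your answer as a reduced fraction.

5/11

With a fair step, P(i) = ½P(i−1) + ½P(i+1) with P(0)=0, P(11)=1 has the linear solution P(i) = i/11.
P(5) = 5/11.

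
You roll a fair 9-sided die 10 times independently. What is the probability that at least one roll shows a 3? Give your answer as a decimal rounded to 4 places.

P(no roll shows a 3) = (8/9)^10 ≈ 0.3079.
P(at least one) = 1 − 0.3079 = 0.6921.

0.6921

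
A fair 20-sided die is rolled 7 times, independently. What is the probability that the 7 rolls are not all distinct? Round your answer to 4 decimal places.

0.6948

P(all 7 different) = 20/20 · 19/20 · ··· · 14/20 ≈ 0.3052.
P(at least two equal) = 1 − 0.3052 = 0.6948.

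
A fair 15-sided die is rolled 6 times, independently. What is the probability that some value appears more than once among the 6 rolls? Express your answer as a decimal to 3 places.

P(all 6 different) = 15/15 · 14/15 · ··· · 10/15 ≈ 0.316.
P(at least two equal) = 1 − 0.316 = 0.684.

0.684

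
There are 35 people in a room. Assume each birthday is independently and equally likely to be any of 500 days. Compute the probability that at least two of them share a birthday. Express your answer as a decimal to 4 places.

It's easier to compute the probability that all 35 are distinct.
P(all distinct) = 500/500 · 499/500 · ··· · 466/500 ≈ 0.2957.
So the probability of at least one match is 1 − 0.2957 = 0.7043.

0.7043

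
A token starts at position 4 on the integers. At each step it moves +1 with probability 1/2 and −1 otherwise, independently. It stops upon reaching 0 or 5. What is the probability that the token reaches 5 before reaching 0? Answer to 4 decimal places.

With a fair step, P(i) = ½P(i−1) + ½P(i+1) with P(0)=0, P(5)=1 has the linear solution P(i) = i/5.
P(4) = 4/5 ≈ 0.8000.

0.8000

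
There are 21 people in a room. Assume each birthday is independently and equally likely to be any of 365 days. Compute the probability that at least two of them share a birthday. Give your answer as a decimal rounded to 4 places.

It's easier to compute the probability that all 21 are distinct.
P(all distinct) = 365/365 · 364/365 · ··· · 345/365 ≈ 0.5563.
So the probability of at least one match is 1 − 0.5563 = 0.4437.

0.4437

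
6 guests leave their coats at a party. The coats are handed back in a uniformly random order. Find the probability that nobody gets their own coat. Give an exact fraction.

53/144

This is the derangement probability: permutations of 6 with no fixed point.
D(6) = 6! · (1 − 1/1! + 1/2! − ··· + (−1)^6/6!) = 265.
P = 265/720 = 53/144.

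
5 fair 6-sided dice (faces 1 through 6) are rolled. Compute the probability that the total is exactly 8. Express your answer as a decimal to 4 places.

0.0045

There are 6^5 = 7776 equally likely outcomes.
The number of ordered 5-tuples from {1,…,6} summing to 8 is 35.
P(sum = 8) = 35/7776 ≈ 0.0045.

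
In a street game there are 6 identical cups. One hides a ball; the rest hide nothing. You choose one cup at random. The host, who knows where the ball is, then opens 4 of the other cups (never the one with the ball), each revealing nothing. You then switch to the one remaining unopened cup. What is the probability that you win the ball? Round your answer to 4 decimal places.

Your original cup holds the ball with probability 1/6, so the other 5 collectively hold it with probability 5/6.
The host can always find 4 empty cups to open, so the reveals don't change that 5/6; it is now spread over the 1 remaining unopened cup.
P(win by switching) = (5/6) · (1/1) = 5/6 ≈ 0.8333.

0.8333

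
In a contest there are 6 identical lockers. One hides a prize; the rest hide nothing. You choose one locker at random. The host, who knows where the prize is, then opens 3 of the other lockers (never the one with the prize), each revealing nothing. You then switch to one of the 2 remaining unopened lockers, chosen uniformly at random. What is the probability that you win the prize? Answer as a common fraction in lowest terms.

5/12

Your original locker holds the prize with probability 1/6, so the other 5 collectively hold it with probability 5/6.
The host can always find 3 empty lockers to open, so the reveals don't change that 5/6; it is now spread over the 2 remaining unopened lockers.
P(win by switching) = (5/6) · (1/2) = 5/12.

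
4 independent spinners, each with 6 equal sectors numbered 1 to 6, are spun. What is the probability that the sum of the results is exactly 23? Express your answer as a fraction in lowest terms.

1/324

There are 6^4 = 1296 equally likely outcomes.
The number of ordered 4-tuples from {1,…,6} summing to 23 is 4.
P(sum = 23) = 4/1296 = 1/324.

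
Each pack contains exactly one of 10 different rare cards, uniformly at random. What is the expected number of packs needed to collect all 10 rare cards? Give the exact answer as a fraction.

7381/252

After i distinct types are collected, each trial gives a new one with probability (10−i)/10, so the expected wait for the next new type is 10/(10−i).
E = 10/10 + 10/9 + 10/8 + 10/7 + 10/6 + 10/5 + 10/4 + 10/3 + 10/2 + 10/1 = 7381/252.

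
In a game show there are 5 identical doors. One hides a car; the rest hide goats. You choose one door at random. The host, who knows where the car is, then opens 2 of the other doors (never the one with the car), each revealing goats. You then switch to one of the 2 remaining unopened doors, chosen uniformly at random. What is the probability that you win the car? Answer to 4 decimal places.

0.4000

Your original door holds the car with probability 1/5, so the other 4 collectively hold it with probability 4/5.
The host can always find 2 empty doors to open, so the reveals don't change that 4/5; it is now spread over the 2 remaining unopened doors.
P(win by switching) = (4/5) · (1/2) = 2/5 ≈ 0.4000.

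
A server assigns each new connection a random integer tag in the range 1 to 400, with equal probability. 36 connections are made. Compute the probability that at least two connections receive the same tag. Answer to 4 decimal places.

0.8028

It's easier to compute the probability that all 36 are distinct.
P(all distinct) = 400/400 · 399/400 · ··· · 365/400 ≈ 0.1972.
So the probability of at least one match is 1 − 0.1972 = 0.8028.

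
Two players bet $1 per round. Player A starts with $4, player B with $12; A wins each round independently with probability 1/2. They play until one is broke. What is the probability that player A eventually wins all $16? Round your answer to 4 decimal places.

With a fair step, P(i) = ½P(i−1) + ½P(i+1) with P(0)=0, P(16)=1 has the linear solution P(i) = i/16.
P(4) = 4/16 = 1/4 ≈ 0.2500.

0.2500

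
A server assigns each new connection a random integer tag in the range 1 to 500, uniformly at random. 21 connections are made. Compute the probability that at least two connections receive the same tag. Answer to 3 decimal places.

0.347

It's easier to compute the probability that all 21 are distinct.
P(all distinct) = 500/500 · 499/500 · ··· · 480/500 ≈ 0.653.
So the probability of at least one match is 1 − 0.653 = 0.347.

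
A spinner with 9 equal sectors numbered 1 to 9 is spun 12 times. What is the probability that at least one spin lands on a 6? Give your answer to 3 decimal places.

0.757

P(no spin lands on a 6) = (8/9)^12 ≈ 0.243.
P(at least one) = 1 − 0.243 = 0.757.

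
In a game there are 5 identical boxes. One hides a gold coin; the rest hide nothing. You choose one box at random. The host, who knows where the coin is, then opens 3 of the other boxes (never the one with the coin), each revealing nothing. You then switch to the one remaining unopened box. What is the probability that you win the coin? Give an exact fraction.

4/5

Your original box holds the coin with probability 1/5, so the other 4 collectively hold it with probability 4/5.
The host can always find 3 empty boxes to open, so the reveals don't change that 4/5; it is now spread over the 1 remaining unopened box.
P(win by switching) = (4/5) · (1/1) = 4/5.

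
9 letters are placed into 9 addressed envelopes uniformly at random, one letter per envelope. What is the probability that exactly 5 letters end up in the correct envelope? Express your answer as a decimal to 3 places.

0.003

Choose which 5 of the 9 are fixed: C(9,5) = 126 ways.
The remaining 4 must have no fixed point: D(4) = 9.
P = 126·9/362880 = 1/320 ≈ 0.003.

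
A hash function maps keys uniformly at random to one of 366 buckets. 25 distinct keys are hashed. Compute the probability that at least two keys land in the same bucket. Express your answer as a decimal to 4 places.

It's easier to compute the probability that all 25 are distinct.
P(all distinct) = 366/366 · 365/366 · ··· · 342/366 ≈ 0.4323.
So the probability of at least one match is 1 − 0.4323 = 0.5677.

0.5677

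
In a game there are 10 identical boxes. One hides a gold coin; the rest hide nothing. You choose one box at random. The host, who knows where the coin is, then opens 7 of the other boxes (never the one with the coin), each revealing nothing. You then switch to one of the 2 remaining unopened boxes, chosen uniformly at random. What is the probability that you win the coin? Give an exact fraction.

Your original box holds the coin with probability 1/10, so the other 9 collectively hold it with probability 9/10.
The host can always find 7 empty boxes to open, so the reveals don't change that 9/10; it is now spread over the 2 remaining unopened boxes.
P(win by switching) = (9/10) · (1/2) = 9/20.

9/20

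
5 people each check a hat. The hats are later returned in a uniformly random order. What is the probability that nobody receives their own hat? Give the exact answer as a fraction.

11/30

This is the derangement probability: permutations of 5 with no fixed point.
D(5) = 5! · (1 − 1/1! + 1/2! − ··· + (−1)^5/5!) = 44.
P = 44/120 = 11/30.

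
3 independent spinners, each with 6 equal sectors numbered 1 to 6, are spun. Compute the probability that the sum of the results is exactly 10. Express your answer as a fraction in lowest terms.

There are 6^3 = 216 equally likely outcomes.
The number of ordered 3-tuples from {1,…,6} summing to 10 is 27.
P(sum = 10) = 27/216 = 1/8.

1/8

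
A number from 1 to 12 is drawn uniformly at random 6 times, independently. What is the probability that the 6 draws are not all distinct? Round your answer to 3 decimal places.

P(all 6 different) = 12/12 · 11/12 · ··· · 7/12 ≈ 0.223.
P(at least two equal) = 1 − 0.223 = 0.777.

0.777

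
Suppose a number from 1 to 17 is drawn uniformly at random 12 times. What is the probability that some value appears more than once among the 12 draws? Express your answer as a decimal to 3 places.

0.995

P(all 12 different) = 17/17 · 16/17 · ··· · 6/17 ≈ 0.005.
P(at least two equal) = 1 − 0.005 = 0.995.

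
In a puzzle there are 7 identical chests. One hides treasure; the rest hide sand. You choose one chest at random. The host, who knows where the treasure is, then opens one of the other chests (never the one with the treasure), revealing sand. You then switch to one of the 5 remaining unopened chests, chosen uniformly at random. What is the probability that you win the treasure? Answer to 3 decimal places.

0.171

Your original chest holds the treasure with probability 1/7, so the other 6 collectively hold it with probability 6/7.
The host can always find an empty chest to open, so this doesn't change that 6/7; it is now spread over the 5 remaining unopened chests.
P(win by switching) = (6/7) · (1/5) = 6/35 ≈ 0.171.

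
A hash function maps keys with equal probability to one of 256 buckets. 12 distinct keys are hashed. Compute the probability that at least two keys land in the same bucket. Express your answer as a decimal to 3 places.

0.230

It's easier to compute the probability that all 12 are distinct.
P(all distinct) = 256/256 · 255/256 · ··· · 245/256 ≈ 0.770.
So the probability of at least one match is 1 − 0.770 = 0.230.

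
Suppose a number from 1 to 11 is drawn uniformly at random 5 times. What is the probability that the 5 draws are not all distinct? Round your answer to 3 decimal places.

0.656

P(all 5 different) = 11/11 · 10/11 · ··· · 7/11 ≈ 0.344.
P(at least two equal) = 1 − 0.344 = 0.656.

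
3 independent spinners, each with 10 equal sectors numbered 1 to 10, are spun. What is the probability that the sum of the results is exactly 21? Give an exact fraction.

There are 10^3 = 1000 equally likely outcomes.
The number of ordered 3-tuples from {1,…,10} summing to 21 is 55.
P(sum = 21) = 55/1000 = 11/200.

11/200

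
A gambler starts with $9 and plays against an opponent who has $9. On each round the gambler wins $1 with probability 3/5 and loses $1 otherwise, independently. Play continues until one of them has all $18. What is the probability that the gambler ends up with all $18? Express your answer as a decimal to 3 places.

0.975

Let r = q/p = (2/5)/(3/5) = 2/3. The recurrence P(i) = p·P(i+1) + q·P(i−1) with P(0)=0, P(18)=1 gives P(i) = (1 − r^i)/(1 − r^18).
P(9) = (1 − (2/3)^9) / (1 − (2/3)^18) = 19683/20195 ≈ 0.975.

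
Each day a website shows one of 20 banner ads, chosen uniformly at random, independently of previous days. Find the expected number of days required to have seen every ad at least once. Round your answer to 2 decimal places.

After i distinct types are collected, each trial gives a new one with probability (20−i)/20, so the expected wait for the next new type is 20/(20−i).
E = 20/20 + 20/19 + 20/18 + 20/17 + 20/16 + 20/15 + 20/14 + 20/13 + 20/12 + 20/11 + 20/10 + 20/9 + 20/8 + 20/7 + 20/6 + 20/5 + 20/4 + 20/3 + 20/2 + 20/1 = 279175675/3879876 ≈ 71.95.

71.95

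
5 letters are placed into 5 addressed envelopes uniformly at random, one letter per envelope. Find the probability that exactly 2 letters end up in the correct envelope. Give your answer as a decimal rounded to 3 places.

0.167

Choose which 2 of the 5 are fixed: C(5,2) = 10 ways.
The remaining 3 must have no fixed point: D(3) = 2.
P = 10·2/120 = 1/6 ≈ 0.167.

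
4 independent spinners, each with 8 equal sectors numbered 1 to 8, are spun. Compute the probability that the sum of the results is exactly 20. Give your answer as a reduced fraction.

There are 8^4 = 4096 equally likely outcomes.
The number of ordered 4-tuples from {1,…,8} summing to 20 is 315.
P(sum = 20) = 315/4096.

315/4096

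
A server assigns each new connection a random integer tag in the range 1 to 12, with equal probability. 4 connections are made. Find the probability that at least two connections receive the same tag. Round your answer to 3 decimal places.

0.427

It's easier to compute the probability that all 4 are distinct.
P(all distinct) = 12/12 · 11/12 · ··· · 9/12 ≈ 0.573.
So the probability of at least one match is 1 − 0.573 = 0.427.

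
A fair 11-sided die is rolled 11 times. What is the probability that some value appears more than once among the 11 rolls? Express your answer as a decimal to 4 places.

P(all 11 different) = 11/11 · 10/11 · ··· · 1/11 ≈ 0.0001.
P(at least two equal) = 1 − 0.0001 = 0.9999.

0.9999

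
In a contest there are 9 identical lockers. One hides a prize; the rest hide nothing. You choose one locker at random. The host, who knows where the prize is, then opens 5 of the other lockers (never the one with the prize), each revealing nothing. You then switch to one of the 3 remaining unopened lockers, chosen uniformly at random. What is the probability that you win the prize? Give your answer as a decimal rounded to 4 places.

0.2963

Your original locker holds the prize with probability 1/9, so the other 8 collectively hold it with probability 8/9.
The host can always find 5 empty lockers to open, so the reveals don't change that 8/9; it is now spread over the 3 remaining unopened lockers.
P(win by switching) = (8/9) · (1/3) = 8/27 ≈ 0.2963.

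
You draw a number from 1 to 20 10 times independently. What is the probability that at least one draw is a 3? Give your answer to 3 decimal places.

P(no draw is a 3) = (19/20)^10 ≈ 0.599.
P(at least one) = 1 − 0.599 = 0.401.

0.401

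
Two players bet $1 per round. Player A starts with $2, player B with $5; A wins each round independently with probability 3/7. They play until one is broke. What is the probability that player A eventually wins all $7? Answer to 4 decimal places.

0.1198

Let r = q/p = (4/7)/(3/7) = 4/3. The recurrence P(i) = p·P(i+1) + q·P(i−1) with P(0)=0, P(7)=1 gives P(i) = (1 − r^i)/(1 − r^7).
P(2) = (1 − (4/3)^2) / (1 − (4/3)^7) = 1701/14197 ≈ 0.1198.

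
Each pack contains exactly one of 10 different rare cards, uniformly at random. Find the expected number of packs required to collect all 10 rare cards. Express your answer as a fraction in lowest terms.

7381/252

After i distinct types are collected, each trial gives a new one with probability (10−i)/10, so the expected wait for the next new type is 10/(10−i).
E = 10/10 + 10/9 + 10/8 + 10/7 + 10/6 + 10/5 + 10/4 + 10/3 + 10/2 + 10/1 = 7381/252.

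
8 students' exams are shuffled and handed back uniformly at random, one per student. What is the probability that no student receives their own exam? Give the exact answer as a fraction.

2119/5760

This is the derangement probability: permutations of 8 with no fixed point.
D(8) = 8! · (1 − 1/1! + 1/2! − ··· + (−1)^8/8!) = 14833.
P = 14833/40320 = 2119/5760.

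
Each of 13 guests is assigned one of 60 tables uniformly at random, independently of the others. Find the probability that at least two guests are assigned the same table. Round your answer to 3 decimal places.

It's easier to compute the probability that all 13 are distinct.
P(all distinct) = 60/60 · 59/60 · ··· · 48/60 ≈ 0.246.
So the probability of at least one match is 1 − 0.246 = 0.754.

0.754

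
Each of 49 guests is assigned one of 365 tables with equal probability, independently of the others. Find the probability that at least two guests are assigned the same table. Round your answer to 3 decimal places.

It's easier to compute the probability that all 49 are distinct.
P(all distinct) = 365/365 · 364/365 · ··· · 317/365 ≈ 0.034.
So the probability of at least one match is 1 − 0.034 = 0.966.

0.966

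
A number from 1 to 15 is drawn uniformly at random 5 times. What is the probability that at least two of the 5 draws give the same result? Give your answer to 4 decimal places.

0.5255

P(all 5 different) = 15/15 · 14/15 · ··· · 11/15 ≈ 0.4745.
P(at least two equal) = 1 − 0.4745 = 0.5255.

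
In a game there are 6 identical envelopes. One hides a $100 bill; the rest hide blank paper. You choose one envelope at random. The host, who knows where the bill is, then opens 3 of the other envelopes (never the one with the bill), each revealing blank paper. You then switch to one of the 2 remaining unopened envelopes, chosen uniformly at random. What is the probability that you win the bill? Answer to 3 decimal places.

Your original envelope holds the bill with probability 1/6, so the other 5 collectively hold it with probability 5/6.
The host can always find 3 empty envelopes to open, so the reveals don't change that 5/6; it is now spread over the 2 remaining unopened envelopes.
P(win by switching) = (5/6) · (1/2) = 5/12 ≈ 0.417.

0.417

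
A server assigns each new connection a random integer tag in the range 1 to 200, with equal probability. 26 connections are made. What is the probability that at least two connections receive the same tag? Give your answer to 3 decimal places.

0.817

It's easier to compute the probability that all 26 are distinct.
P(all distinct) = 200/200 · 199/200 · ··· · 175/200 ≈ 0.183.
So the probability of at least one match is 1 − 0.183 = 0.817.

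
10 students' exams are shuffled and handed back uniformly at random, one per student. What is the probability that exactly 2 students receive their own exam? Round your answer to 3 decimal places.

Choose which 2 of the 10 are fixed: C(10,2) = 45 ways.
The remaining 8 must have no fixed point: D(8) = 14833.
P = 45·14833/3628800 = 2119/11520 ≈ 0.184.

0.184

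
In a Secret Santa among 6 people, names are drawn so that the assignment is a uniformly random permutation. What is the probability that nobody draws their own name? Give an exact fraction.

53/144

This is the derangement probability: permutations of 6 with no fixed point.
D(6) = 6! · (1 − 1/1! + 1/2! − ··· + (−1)^6/6!) = 265.
P = 265/720 = 53/144.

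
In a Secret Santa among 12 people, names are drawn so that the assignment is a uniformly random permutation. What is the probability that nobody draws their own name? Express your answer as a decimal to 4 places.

0.3679

This is the derangement probability: permutations of 12 with no fixed point.
D(12) = 12! · (1 − 1/1! + 1/2! − ··· + (−1)^12/12!) = 176214841.
P = 176214841/479001600 = 16019531/43545600 ≈ 0.3679.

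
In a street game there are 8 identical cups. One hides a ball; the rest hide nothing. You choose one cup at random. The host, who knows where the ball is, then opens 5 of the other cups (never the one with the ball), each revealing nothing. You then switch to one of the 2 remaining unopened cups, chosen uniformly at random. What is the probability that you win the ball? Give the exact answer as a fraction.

Your original cup holds the ball with probability 1/8, so the other 7 collectively hold it with probability 7/8.
The host can always find 5 empty cups to open, so the reveals don't change that 7/8; it is now spread over the 2 remaining unopened cups.
P(win by switching) = (7/8) · (1/2) = 7/16.

7/16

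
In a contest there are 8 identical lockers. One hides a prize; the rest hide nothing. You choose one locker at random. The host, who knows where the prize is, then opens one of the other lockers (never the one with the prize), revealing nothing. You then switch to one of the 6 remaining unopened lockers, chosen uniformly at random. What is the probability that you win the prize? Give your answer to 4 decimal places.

0.1458

Your original locker holds the prize with probability 1/8, so the other 7 collectively hold it with probability 7/8.
The host can always find an empty locker to open, so this doesn't change that 7/8; it is now spread over the 6 remaining unopened lockers.
P(win by switching) = (7/8) · (1/6) = 7/48 ≈ 0.1458.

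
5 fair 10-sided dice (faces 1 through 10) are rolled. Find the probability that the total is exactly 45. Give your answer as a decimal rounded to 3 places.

0.001

There are 10^5 = 100000 equally likely outcomes.
The number of ordered 5-tuples from {1,…,10} summing to 45 is 126.
P(sum = 45) = 126/100000 = 63/50000 ≈ 0.001.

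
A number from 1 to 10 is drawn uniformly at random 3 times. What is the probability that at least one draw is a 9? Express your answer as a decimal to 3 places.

P(no draw is a 9) = (9/10)^3 ≈ 0.729.
P(at least one) = 1 − 0.729 = 0.271.

0.271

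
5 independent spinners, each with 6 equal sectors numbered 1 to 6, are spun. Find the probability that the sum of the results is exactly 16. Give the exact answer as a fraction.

245/2592

There are 6^5 = 7776 equally likely outcomes.
The number of ordered 5-tuples from {1,…,6} summing to 16 is 735.
P(sum = 16) = 735/7776 = 245/2592.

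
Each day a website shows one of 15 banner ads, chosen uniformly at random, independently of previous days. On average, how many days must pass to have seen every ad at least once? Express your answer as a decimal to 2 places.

49.77

After i distinct types are collected, each trial gives a new one with probability (15−i)/15, so the expected wait for the next new type is 15/(15−i).
E = 15/15 + 15/14 + 15/13 + 15/12 + 15/11 + 15/10 + 15/9 + 15/8 + 15/7 + 15/6 + 15/5 + 15/4 + 15/3 + 15/2 + 15/1 = 1195757/24024 ≈ 49.77.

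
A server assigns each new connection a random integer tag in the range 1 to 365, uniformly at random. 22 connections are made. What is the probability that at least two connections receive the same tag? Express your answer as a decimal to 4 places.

It's easier to compute the probability that all 22 are distinct.
P(all distinct) = 365/365 · 364/365 · ··· · 344/365 ≈ 0.5243.
So the probability of at least one match is 1 − 0.5243 = 0.4757.

0.4757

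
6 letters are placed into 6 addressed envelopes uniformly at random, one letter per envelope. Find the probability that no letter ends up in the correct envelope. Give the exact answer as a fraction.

53/144

This is the derangement probability: permutations of 6 with no fixed point.
D(6) = 6! · (1 − 1/1! + 1/2! − ··· + (−1)^6/6!) = 265.
P = 265/720 = 53/144.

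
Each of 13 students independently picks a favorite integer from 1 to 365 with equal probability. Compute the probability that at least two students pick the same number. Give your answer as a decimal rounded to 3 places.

0.194

It's easier to compute the probability that all 13 are distinct.
P(all distinct) = 365/365 · 364/365 · ··· · 353/365 ≈ 0.806.
So the probability of at least one match is 1 − 0.806 = 0.194.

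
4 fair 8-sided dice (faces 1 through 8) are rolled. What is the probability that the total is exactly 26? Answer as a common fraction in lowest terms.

There are 8^4 = 4096 equally likely outcomes.
The number of ordered 4-tuples from {1,…,8} summing to 26 is 84.
P(sum = 26) = 84/4096 = 21/1024.

21/1024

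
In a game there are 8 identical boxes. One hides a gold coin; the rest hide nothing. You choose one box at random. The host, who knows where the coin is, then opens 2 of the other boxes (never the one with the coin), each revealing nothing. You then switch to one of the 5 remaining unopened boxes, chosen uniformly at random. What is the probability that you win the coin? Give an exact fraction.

Your original box holds the coin with probability 1/8, so the other 7 collectively hold it with probability 7/8.
The host can always find 2 empty boxes to open, so the reveals don't change that 7/8; it is now spread over the 5 remaining unopened boxes.
P(win by switching) = (7/8) · (1/5) = 7/40.

7/40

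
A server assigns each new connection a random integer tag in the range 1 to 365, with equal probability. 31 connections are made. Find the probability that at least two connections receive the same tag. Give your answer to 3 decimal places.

It's easier to compute the probability that all 31 are distinct.
P(all distinct) = 365/365 · 364/365 · ··· · 335/365 ≈ 0.270.
So the probability of at least one match is 1 − 0.270 = 0.730.

0.730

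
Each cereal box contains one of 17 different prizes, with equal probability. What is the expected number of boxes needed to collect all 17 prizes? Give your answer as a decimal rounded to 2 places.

58.47

After i distinct types are collected, each trial gives a new one with probability (17−i)/17, so the expected wait for the next new type is 17/(17−i).
E = 17/17 + 17/16 + 17/15 + 17/14 + 17/13 + 17/12 + 17/11 + 17/10 + 17/9 + 17/8 + 17/7 + 17/6 + 17/5 + 17/4 + 17/3 + 17/2 + 17/1 = 42142223/720720 ≈ 58.47.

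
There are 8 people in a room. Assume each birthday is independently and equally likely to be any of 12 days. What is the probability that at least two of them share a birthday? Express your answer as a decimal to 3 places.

It's easier to compute the probability that all 8 are distinct.
P(all distinct) = 12/12 · 11/12 · ··· · 5/12 ≈ 0.046.
So the probability of at least one match is 1 − 0.046 = 0.954.

0.954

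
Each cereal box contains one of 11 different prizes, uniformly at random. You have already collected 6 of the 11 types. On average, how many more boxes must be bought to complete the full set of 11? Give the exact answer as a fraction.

1507/60

Starting from 6 distinct types, each trial gives a new one with probability (11−i)/11 when i types are held, so the wait for the next new type is 11/(11−i).
E = 11/5 + 11/4 + 11/3 + 11/2 + 11/1 = 1507/60.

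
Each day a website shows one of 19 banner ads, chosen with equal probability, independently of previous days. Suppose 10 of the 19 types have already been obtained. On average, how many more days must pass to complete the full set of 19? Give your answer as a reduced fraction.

Starting from 10 distinct types, each trial gives a new one with probability (19−i)/19 when i types are held, so the wait for the next new type is 19/(19−i).
E = 19/9 + 19/8 + 19/7 + 19/6 + 19/5 + 19/4 + 19/3 + 19/2 + 19/1 = 135451/2520.

135451/2520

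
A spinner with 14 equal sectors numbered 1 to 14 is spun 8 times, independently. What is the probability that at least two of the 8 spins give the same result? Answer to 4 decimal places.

0.9180

P(all 8 different) = 14/14 · 13/14 · ··· · 7/14 ≈ 0.0820.
P(at least two equal) = 1 − 0.0820 = 0.9180.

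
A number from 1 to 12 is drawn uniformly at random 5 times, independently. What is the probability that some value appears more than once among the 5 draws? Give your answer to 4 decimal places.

0.6181

P(all 5 different) = 12/12 · 11/12 · ··· · 8/12 ≈ 0.3819.
P(at least two equal) = 1 − 0.3819 = 0.6181.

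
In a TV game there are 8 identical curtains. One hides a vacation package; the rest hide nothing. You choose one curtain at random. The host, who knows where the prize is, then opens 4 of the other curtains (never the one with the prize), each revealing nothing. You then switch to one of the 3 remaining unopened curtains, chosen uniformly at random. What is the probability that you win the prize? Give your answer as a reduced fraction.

7/24

Your original curtain holds the prize with probability 1/8, so the other 7 collectively hold it with probability 7/8.
The host can always find 4 empty curtains to open, so the reveals don't change that 7/8; it is now spread over the 3 remaining unopened curtains.
P(win by switching) = (7/8) · (1/3) = 7/24.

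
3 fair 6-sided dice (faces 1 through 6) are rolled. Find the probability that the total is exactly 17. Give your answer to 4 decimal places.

There are 6^3 = 216 equally likely outcomes.
The number of ordered 3-tuples from {1,…,6} summing to 17 is 3.
P(sum = 17) = 3/216 = 1/72 ≈ 0.0139.

0.0139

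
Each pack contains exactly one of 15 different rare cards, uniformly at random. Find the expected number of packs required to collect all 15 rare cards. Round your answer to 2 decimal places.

49.77

After i distinct types are collected, each trial gives a new one with probability (15−i)/15, so the expected wait for the next new type is 15/(15−i).
E = 15/15 + 15/14 + 15/13 + 15/12 + 15/11 + 15/10 + 15/9 + 15/8 + 15/7 + 15/6 + 15/5 + 15/4 + 15/3 + 15/2 + 15/1 = 1195757/24024 ≈ 49.77.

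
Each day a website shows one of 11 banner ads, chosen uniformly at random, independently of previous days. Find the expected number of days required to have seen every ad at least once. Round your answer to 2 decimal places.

After i distinct types are collected, each trial gives a new one with probability (11−i)/11, so the expected wait for the next new type is 11/(11−i).
E = 11/11 + 11/10 + 11/9 + 11/8 + 11/7 + 11/6 + 11/5 + 11/4 + 11/3 + 11/2 + 11/1 = 83711/2520 ≈ 33.22.

33.22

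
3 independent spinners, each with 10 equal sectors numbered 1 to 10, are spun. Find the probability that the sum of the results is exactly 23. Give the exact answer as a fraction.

9/250

There are 10^3 = 1000 equally likely outcomes.
The number of ordered 3-tuples from {1,…,10} summing to 23 is 36.
P(sum = 23) = 36/1000 = 9/250.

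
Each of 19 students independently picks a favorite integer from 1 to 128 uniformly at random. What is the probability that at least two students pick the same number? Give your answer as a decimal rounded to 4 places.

It's easier to compute the probability that all 19 are distinct.
P(all distinct) = 128/128 · 127/128 · ··· · 110/128 ≈ 0.2453.
So the probability of at least one match is 1 − 0.2453 = 0.7547.

0.7547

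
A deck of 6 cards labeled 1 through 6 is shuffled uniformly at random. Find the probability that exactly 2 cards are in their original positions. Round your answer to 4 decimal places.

0.1875

Choose which 2 of the 6 are fixed: C(6,2) = 15 ways.
The remaining 4 must have no fixed point: D(4) = 9.
P = 15·9/720 = 3/16 ≈ 0.1875.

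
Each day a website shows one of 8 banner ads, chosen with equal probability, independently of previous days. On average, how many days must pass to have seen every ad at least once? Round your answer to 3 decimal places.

After i distinct types are collected, each trial gives a new one with probability (8−i)/8, so the expected wait for the next new type is 8/(8−i).
E = 8/8 + 8/7 + 8/6 + 8/5 + 8/4 + 8/3 + 8/2 + 8/1 = 761/35 ≈ 21.743.

21.743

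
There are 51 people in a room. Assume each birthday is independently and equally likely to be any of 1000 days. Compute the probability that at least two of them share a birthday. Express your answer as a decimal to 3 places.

0.727

It's easier to compute the probability that all 51 are distinct.
P(all distinct) = 1000/1000 · 999/1000 · ··· · 950/1000 ≈ 0.273.
So the probability of at least one match is 1 − 0.273 = 0.727.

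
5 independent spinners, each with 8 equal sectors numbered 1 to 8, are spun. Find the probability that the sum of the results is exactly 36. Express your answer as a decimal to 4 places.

There are 8^5 = 32768 equally likely outcomes.
The number of ordered 5-tuples from {1,…,8} summing to 36 is 70.
P(sum = 36) = 70/32768 = 35/16384 ≈ 0.0021.

0.0021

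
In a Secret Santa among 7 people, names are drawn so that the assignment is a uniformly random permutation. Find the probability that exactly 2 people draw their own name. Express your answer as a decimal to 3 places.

0.183

Choose which 2 of the 7 are fixed: C(7,2) = 21 ways.
The remaining 5 must have no fixed point: D(5) = 44.
P = 21·44/5040 = 11/60 ≈ 0.183.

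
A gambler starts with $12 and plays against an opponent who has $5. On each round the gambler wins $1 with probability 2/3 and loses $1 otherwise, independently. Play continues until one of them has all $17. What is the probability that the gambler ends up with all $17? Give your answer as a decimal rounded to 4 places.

0.9998

Let r = q/p = (1/3)/(2/3) = 1/2. The recurrence P(i) = p·P(i+1) + q·P(i−1) with P(0)=0, P(17)=1 gives P(i) = (1 − r^i)/(1 − r^17).
P(12) = (1 − (1/2)^12) / (1 − (1/2)^17) = 131040/131071 ≈ 0.9998.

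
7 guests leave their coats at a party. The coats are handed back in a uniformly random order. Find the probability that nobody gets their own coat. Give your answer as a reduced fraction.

103/280

This is the derangement probability: permutations of 7 with no fixed point.
D(7) = 7! · (1 − 1/1! + 1/2! − ··· + (−1)^7/7!) = 1854.
P = 1854/5040 = 103/280.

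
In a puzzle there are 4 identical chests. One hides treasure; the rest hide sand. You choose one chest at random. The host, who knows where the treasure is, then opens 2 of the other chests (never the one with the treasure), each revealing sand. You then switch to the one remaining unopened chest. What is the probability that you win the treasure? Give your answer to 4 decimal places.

0.7500

Your original chest holds the treasure with probability 1/4, so the other 3 collectively hold it with probability 3/4.
The host can always find 2 empty chests to open, so the reveals don't change that 3/4; it is now spread over the 1 remaining unopened chest.
P(win by switching) = (3/4) · (1/1) = 3/4 ≈ 0.7500.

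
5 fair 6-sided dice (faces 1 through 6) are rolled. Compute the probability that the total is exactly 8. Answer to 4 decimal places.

0.0045

There are 6^5 = 7776 equally likely outcomes.
The number of ordered 5-tuples from {1,…,6} summing to 8 is 35.
P(sum = 8) = 35/7776 ≈ 0.0045.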